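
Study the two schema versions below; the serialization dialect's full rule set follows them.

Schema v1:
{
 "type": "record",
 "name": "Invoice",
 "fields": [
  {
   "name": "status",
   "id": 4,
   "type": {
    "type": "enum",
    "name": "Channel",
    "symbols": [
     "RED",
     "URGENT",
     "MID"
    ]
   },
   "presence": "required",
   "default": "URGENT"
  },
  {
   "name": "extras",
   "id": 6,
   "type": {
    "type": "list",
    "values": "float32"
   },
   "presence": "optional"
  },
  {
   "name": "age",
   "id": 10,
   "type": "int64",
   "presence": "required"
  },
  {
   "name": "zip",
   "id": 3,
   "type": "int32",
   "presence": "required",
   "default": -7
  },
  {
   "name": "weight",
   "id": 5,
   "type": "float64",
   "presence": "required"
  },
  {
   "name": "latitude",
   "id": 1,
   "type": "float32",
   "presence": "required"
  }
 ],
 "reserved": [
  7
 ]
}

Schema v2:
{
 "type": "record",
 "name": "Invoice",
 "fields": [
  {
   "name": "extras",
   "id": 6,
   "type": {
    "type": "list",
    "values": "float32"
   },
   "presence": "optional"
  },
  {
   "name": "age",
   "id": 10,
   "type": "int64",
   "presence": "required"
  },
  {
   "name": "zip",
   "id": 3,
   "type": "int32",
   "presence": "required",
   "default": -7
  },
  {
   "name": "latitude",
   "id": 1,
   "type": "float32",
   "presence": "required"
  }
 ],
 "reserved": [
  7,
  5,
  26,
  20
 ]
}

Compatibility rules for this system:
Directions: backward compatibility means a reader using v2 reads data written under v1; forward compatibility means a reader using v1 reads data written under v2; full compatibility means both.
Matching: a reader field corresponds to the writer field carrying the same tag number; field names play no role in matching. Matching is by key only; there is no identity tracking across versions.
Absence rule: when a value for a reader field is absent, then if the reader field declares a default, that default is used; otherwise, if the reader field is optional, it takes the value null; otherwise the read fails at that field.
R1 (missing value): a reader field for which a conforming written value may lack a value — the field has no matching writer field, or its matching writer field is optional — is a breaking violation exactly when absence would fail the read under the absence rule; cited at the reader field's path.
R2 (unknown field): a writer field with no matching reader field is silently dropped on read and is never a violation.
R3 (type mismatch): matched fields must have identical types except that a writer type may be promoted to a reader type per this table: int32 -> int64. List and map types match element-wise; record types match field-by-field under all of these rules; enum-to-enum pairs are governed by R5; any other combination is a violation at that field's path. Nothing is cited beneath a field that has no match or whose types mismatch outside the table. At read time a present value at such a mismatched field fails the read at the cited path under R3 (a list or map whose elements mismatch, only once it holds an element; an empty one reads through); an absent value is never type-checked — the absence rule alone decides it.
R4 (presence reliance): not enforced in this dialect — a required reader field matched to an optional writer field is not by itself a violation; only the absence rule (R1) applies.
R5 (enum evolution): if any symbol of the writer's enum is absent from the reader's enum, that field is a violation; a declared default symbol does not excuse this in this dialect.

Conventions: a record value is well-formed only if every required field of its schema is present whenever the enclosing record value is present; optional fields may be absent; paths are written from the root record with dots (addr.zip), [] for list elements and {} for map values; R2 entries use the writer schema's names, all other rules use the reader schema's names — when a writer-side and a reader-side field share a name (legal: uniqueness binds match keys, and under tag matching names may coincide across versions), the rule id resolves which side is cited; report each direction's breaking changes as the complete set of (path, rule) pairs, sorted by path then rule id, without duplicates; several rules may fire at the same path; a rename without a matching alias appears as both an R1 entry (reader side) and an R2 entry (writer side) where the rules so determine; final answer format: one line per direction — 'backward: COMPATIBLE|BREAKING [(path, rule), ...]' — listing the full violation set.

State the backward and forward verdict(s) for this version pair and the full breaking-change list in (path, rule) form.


the writer's type comes first in each Invoice pair
backward pass over Invoice, reader schema v2, writer schema v1:
  list<float32> -> list<float32>, writer optional: extras aligns to extras
  int64 -> int64, writer required: age aligns to age
  int32 -> int32, writer required: zip aligns to zip
  float32 -> float32, writer required: latitude aligns to latitude
  writer status: unknown to reader
  writer weight: unknown to reader
  nothing fires on Invoice: backward is COMPATIBLE
forward pass over Invoice, reader schema v1, writer schema v2:
  status: no writer-side match
  list<float32> -> list<float32>, writer optional: extras aligns to extras
  int64 -> int64, writer required: age aligns to age
  int32 -> int32, writer required: zip aligns to zip
  weight: no writer-side match
  float32 -> float32, writer required: latitude aligns to latitude
  rule R1 violated at weight
  => forward: BREAKING (1)

backward: COMPATIBLE []; forward: BREAKING [(weight, R1)]


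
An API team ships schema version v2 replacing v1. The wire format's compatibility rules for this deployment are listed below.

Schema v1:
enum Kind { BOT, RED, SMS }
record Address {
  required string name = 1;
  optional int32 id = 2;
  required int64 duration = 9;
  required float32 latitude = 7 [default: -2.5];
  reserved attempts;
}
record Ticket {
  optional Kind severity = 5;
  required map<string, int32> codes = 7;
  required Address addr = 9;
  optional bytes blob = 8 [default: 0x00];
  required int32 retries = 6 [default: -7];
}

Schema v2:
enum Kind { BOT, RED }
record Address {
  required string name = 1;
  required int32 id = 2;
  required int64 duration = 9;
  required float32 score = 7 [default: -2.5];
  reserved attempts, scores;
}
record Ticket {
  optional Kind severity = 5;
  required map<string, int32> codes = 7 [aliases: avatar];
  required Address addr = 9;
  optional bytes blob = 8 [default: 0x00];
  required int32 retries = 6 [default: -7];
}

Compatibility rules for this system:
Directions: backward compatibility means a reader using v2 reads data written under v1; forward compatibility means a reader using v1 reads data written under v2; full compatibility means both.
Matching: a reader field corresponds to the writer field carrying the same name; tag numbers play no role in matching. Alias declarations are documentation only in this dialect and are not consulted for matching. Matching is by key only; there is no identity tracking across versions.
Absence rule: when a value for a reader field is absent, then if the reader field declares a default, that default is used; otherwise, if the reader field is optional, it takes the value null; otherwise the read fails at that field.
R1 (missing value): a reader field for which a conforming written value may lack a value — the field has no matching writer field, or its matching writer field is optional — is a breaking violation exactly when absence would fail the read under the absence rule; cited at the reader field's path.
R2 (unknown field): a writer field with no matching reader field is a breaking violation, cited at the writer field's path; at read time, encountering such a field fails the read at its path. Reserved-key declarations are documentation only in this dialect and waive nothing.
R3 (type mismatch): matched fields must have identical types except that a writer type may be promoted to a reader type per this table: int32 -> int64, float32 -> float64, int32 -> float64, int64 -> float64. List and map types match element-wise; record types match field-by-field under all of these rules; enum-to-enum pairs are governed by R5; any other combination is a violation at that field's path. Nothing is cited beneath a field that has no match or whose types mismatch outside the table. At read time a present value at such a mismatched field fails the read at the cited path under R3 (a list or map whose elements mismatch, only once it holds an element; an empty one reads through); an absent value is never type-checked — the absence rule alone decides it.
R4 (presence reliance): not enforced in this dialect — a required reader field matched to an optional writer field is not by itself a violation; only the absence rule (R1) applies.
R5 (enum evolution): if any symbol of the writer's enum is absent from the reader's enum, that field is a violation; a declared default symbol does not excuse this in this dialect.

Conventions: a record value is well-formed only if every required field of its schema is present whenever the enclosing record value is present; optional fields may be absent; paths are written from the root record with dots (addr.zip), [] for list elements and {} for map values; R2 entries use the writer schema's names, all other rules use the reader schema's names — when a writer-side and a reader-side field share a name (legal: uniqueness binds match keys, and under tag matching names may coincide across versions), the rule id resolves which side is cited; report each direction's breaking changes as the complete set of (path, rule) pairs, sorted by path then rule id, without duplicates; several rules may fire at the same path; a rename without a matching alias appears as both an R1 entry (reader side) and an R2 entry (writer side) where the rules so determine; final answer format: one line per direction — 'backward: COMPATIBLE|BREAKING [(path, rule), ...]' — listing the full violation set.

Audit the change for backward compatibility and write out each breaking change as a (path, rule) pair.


arrows below run writer -> reader for Ticket
checking backward for Ticket: reader v2 against writer v1:
  severity: Kind -> Kind, writer optional; from severity
  codes: map<string, int32> -> map<string, int32>, writer required; from codes
  addr: Address -> Address, writer required; from addr
  blob: bytes -> bytes, writer optional; from blob
  retries: int32 -> int32, writer required; from retries
  addr.name: string -> string, writer required; from addr.name
  addr.id: int32 -> int32, writer optional; from addr.id
  addr.duration: int64 -> int64, writer required; from addr.duration
  addr.score has no writer counterpart
  writer addr.latitude: unknown to reader
  R1 fires at addr.id
  R2 fires at addr.latitude
  R5 fires at severity
  => backward verdict for Ticket: BREAKING, 3 violation(s)

backward: BREAKING [(addr.id, R1), (addr.latitude, R2), (severity, R5)]


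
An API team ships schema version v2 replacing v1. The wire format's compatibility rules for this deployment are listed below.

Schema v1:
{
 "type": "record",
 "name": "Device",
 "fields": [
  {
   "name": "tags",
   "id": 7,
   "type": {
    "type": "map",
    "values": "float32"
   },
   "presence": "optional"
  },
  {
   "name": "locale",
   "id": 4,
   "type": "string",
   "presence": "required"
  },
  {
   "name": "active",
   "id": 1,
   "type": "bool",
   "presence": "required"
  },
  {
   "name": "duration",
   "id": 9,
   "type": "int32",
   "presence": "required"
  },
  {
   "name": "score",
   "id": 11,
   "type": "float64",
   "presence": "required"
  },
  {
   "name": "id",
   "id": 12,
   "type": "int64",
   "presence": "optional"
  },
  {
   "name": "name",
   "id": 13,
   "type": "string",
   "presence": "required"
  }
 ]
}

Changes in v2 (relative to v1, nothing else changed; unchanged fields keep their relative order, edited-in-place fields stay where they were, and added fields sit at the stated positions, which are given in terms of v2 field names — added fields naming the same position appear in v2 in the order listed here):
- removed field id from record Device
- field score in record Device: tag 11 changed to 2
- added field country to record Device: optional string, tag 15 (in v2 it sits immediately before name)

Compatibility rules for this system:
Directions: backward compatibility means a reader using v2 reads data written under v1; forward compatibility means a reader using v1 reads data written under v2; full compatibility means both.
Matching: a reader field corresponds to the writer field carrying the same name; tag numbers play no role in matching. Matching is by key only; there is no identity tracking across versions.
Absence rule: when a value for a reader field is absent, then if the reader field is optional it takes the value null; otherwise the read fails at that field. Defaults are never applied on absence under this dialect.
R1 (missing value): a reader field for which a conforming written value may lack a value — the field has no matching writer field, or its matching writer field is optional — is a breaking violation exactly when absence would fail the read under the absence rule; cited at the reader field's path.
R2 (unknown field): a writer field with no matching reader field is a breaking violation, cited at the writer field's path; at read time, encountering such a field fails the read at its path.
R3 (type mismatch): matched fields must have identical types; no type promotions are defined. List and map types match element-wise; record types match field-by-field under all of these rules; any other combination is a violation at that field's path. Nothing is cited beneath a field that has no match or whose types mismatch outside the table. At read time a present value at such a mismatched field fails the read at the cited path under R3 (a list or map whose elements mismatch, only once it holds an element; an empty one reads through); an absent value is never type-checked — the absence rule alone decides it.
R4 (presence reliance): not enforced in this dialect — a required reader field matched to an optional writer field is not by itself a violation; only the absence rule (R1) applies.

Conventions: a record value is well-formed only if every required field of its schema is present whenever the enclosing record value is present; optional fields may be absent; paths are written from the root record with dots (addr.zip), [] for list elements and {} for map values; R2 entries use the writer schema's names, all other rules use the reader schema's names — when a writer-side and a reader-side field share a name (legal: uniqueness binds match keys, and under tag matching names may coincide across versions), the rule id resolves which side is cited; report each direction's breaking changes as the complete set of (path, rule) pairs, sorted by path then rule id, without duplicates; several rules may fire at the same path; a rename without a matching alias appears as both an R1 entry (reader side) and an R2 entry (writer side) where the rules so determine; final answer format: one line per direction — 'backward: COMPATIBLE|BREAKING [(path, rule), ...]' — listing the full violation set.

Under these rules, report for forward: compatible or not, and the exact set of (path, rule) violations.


forward: BREAKING [(country, R2)]

the writer's type comes first in each Device pair
forward for Device (reader v1, writer v2):
  tags: map<string, float32> -> map<string, float32>, writer optional; from tags
  locale: string -> string, writer required; from locale
  active: bool -> bool, writer required; from active
  duration: int32 -> int32, writer required; from duration
  score: float64 -> float64, writer required; from score
  id: no writer-side match
  name: string -> string, writer required; from name
  country (writer side), unknown to reader
  breaking: (country, R2)
  => forward: BREAKING (1)
remaining Device differences; none change what is asked:
  removed field id from record Device -> matters only for Device's backward compatibility — outside the asked direction
  field score in record Device: tag 11 changed to 2 -> no rule fires on it in Device's dialect; the asked verdict holds


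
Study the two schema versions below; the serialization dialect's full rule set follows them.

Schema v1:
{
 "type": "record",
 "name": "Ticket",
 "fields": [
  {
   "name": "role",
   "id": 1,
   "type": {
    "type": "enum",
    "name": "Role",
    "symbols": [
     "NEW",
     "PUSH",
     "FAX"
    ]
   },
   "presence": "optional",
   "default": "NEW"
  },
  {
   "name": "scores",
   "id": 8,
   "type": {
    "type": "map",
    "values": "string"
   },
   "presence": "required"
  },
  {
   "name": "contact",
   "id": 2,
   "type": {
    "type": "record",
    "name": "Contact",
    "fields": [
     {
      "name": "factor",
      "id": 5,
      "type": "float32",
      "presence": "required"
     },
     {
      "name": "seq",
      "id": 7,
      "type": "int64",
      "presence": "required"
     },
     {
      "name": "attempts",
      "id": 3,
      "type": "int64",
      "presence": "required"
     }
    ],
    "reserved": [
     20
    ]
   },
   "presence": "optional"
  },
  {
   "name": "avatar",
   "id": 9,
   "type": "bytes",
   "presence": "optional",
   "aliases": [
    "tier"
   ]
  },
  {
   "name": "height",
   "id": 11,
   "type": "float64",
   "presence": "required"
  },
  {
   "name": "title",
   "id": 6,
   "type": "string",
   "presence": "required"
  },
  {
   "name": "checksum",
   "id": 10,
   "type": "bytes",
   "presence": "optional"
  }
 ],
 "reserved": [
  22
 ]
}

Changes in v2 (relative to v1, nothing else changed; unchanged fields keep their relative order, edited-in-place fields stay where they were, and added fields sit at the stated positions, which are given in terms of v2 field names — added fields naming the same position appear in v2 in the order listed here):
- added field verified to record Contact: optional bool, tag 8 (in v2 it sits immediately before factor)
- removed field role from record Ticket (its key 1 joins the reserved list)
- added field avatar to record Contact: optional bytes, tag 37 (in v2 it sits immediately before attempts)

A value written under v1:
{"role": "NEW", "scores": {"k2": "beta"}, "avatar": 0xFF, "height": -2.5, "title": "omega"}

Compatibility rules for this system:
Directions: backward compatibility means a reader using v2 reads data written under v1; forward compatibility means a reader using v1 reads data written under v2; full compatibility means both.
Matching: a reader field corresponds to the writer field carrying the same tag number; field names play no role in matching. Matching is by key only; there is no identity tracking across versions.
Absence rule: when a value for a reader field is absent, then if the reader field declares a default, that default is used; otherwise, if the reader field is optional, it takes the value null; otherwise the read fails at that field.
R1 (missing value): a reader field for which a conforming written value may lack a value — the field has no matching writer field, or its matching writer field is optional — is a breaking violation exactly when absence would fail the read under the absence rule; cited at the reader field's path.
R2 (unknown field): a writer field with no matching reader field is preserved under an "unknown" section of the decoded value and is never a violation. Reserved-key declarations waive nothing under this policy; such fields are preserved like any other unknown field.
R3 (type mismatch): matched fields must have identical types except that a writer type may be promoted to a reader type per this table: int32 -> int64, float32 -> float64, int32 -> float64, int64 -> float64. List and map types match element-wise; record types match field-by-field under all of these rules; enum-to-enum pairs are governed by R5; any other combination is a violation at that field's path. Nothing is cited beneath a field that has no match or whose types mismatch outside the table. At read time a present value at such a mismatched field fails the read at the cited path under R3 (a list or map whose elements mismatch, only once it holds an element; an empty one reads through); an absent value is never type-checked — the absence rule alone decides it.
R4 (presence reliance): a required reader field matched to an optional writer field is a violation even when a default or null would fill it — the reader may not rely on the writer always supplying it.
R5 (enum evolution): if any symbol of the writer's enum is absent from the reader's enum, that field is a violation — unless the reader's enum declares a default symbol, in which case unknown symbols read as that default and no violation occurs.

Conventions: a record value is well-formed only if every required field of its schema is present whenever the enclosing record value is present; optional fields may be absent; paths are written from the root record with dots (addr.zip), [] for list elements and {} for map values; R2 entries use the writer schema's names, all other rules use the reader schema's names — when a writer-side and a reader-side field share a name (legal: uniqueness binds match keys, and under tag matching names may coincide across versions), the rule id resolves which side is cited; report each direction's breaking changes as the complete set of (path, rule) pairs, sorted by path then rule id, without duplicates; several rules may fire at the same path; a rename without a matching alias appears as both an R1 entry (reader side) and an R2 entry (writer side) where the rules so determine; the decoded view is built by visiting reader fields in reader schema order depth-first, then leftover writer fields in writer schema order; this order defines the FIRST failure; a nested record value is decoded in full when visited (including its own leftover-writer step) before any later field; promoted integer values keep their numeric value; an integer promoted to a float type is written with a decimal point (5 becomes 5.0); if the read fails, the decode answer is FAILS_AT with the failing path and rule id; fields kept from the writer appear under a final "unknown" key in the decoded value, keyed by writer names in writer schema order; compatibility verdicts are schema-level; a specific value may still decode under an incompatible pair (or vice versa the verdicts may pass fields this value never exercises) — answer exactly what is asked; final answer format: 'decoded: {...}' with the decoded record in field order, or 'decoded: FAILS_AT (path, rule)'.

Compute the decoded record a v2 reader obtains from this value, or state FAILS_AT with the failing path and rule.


in Ticket below, arrows point writer -> reader
decode (reader v2):
  scores := {"k2": "beta"}
  contact := null (not supplied -> null)
  avatar := 0xFF
  height := -2.5
  title := "omega"
  checksum := null (not supplied -> null)
  writer role: kept under "unknown"
  => decoded: {"scores": {"k2": "beta"}, "contact": null, "avatar": 0xFF, "height": -2.5, "title": "omega", "checksum": null, "unknown": {"role": "NEW"}}
checking off the Ticket differences that do not matter here:
  added field avatar to record Contact: optional bytes, tag 37 (in v2 it sits immediately before attempts) -> inert under this dialect — no rule fires on Ticket and the result does not move
  added field verified to record Contact: optional bool, tag 8 (in v2 it sits immediately before factor) -> inert under this dialect — no rule fires on Ticket and the result does not move

decoded: {"scores": {"k2": "beta"}, "contact": null, "avatar": 0xFF, "height": -2.5, "title": "omega", "checksum": null, "unknown": {"role": "NEW"}}


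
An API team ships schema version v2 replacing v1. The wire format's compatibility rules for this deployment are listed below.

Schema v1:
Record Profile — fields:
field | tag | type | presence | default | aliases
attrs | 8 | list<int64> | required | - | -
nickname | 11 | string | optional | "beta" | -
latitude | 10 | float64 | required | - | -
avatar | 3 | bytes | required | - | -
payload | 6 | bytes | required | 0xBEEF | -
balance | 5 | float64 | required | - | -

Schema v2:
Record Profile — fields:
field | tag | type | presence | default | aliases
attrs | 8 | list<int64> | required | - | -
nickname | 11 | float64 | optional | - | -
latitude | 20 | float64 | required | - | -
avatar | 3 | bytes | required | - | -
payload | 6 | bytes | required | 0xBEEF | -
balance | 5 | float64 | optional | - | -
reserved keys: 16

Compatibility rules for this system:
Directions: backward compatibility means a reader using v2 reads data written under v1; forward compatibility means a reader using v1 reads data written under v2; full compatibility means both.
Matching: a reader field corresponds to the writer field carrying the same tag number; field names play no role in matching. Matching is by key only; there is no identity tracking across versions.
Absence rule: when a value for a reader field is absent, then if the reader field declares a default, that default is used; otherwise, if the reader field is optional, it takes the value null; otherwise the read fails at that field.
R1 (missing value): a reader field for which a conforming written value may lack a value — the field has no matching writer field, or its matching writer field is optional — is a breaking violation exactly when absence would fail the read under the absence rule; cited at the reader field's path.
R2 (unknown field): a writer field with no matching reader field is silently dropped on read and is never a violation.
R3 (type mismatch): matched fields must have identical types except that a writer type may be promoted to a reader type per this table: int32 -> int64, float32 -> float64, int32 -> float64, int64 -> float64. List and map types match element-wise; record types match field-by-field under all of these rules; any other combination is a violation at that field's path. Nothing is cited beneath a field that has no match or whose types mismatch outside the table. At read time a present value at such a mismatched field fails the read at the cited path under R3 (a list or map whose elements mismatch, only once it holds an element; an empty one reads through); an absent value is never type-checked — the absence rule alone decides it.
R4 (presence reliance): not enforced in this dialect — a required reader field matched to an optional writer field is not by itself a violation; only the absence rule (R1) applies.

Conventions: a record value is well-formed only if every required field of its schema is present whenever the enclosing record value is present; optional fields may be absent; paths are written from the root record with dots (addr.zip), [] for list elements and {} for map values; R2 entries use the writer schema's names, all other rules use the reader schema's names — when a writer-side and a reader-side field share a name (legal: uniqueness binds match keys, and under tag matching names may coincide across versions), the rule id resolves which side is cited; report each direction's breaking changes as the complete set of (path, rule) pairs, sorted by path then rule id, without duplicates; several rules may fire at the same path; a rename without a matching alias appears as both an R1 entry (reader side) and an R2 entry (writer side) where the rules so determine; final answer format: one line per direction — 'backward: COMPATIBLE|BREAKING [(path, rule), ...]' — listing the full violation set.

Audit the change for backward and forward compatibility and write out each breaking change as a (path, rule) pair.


backward: BREAKING [(latitude, R1), (nickname, R3)]; forward: BREAKING [(balance, R1), (latitude, R1), (nickname, R3)]

in Profile below, arrows point writer -> reader
checking backward for Profile: reader v2 against writer v1:
  attrs <- attrs (list<int64> -> list<int64>, writer required)
  nickname <- nickname (string -> float64, writer optional)
  latitude has no writer counterpart
  avatar <- avatar (bytes -> bytes, writer required)
  payload <- payload (bytes -> bytes, writer required)
  balance <- balance (float64 -> float64, writer required)
  latitude (writer side), unknown to reader
  R1 fires at latitude
  R3 fires at nickname
  => backward verdict for Profile: BREAKING, 2 violation(s)
checking forward for Profile: reader v1 against writer v2:
  attrs <- attrs (list<int64> -> list<int64>, writer required)
  nickname <- nickname (float64 -> string, writer optional)
  latitude has no writer counterpart
  avatar <- avatar (bytes -> bytes, writer required)
  payload <- payload (bytes -> bytes, writer required)
  balance <- balance (float64 -> float64, writer optional)
  latitude (writer side), unknown to reader
  R1 fires at balance
  R1 fires at latitude
  R3 fires at nickname
  => forward verdict for Profile: BREAKING, 3 violation(s)


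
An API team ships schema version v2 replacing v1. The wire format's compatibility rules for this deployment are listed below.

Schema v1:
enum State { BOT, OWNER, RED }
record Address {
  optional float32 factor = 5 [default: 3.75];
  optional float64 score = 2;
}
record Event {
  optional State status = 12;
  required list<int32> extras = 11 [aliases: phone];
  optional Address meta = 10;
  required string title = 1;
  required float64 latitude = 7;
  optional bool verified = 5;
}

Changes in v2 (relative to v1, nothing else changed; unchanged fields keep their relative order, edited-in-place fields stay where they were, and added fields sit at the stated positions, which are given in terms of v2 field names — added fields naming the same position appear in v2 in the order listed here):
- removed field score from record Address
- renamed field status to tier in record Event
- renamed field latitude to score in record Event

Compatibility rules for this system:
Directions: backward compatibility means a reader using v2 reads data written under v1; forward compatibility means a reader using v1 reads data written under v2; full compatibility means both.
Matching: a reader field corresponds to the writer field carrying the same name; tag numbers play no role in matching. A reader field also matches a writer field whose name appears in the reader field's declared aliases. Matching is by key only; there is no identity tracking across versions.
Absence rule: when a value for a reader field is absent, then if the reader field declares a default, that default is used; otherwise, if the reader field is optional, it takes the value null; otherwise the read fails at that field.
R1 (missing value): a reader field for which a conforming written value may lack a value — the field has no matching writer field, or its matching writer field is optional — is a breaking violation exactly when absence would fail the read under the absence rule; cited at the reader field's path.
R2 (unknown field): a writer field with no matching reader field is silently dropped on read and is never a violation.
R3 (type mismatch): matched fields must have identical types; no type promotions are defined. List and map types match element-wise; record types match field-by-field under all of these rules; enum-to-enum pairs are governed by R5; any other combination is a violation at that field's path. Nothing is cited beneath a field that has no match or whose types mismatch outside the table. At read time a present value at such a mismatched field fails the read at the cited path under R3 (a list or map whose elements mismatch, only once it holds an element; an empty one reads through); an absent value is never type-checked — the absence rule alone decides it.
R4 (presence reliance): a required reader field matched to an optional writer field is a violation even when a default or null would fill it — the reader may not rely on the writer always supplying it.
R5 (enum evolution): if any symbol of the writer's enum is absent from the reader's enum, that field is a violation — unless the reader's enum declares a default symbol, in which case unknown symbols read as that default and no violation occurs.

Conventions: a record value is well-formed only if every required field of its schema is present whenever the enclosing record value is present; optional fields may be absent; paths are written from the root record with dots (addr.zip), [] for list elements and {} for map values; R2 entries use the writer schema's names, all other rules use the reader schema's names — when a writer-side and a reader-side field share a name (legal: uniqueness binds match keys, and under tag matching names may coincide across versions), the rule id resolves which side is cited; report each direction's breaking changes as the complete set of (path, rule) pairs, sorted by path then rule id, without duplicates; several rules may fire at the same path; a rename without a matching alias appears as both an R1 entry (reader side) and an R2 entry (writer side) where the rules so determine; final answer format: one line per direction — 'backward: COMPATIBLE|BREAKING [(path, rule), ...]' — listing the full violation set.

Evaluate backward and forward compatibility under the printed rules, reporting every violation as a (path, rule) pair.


backward: BREAKING [(score, R1)]; forward: BREAKING [(latitude, R1)]

in Event below, arrows point writer -> reader
backward for Event (reader v2, writer v1):
  no writer field matches reader tier
  list<int32> -> list<int32>, writer required: extras aligns to extras
  Address -> Address, writer optional: meta aligns to meta
  string -> string, writer required: title aligns to title
  no writer field matches reader score
  bool -> bool, writer optional: verified aligns to verified
  status (writer side), unknown to reader
  latitude (writer side), unknown to reader
  float32 -> float32, writer optional: meta.factor aligns to meta.factor
  meta.score (writer side), unknown to reader
  R1 fires at score
  => backward: BREAKING (1)
forward for Event (reader v1, writer v2):
  no writer field matches reader status
  list<int32> -> list<int32>, writer required: extras aligns to extras
  Address -> Address, writer optional: meta aligns to meta
  string -> string, writer required: title aligns to title
  no writer field matches reader latitude
  bool -> bool, writer optional: verified aligns to verified
  tier (writer side), unknown to reader
  score (writer side), unknown to reader
  float32 -> float32, writer optional: meta.factor aligns to meta.factor
  no writer field matches reader meta.score
  R1 fires at latitude
  => forward: BREAKING (1)


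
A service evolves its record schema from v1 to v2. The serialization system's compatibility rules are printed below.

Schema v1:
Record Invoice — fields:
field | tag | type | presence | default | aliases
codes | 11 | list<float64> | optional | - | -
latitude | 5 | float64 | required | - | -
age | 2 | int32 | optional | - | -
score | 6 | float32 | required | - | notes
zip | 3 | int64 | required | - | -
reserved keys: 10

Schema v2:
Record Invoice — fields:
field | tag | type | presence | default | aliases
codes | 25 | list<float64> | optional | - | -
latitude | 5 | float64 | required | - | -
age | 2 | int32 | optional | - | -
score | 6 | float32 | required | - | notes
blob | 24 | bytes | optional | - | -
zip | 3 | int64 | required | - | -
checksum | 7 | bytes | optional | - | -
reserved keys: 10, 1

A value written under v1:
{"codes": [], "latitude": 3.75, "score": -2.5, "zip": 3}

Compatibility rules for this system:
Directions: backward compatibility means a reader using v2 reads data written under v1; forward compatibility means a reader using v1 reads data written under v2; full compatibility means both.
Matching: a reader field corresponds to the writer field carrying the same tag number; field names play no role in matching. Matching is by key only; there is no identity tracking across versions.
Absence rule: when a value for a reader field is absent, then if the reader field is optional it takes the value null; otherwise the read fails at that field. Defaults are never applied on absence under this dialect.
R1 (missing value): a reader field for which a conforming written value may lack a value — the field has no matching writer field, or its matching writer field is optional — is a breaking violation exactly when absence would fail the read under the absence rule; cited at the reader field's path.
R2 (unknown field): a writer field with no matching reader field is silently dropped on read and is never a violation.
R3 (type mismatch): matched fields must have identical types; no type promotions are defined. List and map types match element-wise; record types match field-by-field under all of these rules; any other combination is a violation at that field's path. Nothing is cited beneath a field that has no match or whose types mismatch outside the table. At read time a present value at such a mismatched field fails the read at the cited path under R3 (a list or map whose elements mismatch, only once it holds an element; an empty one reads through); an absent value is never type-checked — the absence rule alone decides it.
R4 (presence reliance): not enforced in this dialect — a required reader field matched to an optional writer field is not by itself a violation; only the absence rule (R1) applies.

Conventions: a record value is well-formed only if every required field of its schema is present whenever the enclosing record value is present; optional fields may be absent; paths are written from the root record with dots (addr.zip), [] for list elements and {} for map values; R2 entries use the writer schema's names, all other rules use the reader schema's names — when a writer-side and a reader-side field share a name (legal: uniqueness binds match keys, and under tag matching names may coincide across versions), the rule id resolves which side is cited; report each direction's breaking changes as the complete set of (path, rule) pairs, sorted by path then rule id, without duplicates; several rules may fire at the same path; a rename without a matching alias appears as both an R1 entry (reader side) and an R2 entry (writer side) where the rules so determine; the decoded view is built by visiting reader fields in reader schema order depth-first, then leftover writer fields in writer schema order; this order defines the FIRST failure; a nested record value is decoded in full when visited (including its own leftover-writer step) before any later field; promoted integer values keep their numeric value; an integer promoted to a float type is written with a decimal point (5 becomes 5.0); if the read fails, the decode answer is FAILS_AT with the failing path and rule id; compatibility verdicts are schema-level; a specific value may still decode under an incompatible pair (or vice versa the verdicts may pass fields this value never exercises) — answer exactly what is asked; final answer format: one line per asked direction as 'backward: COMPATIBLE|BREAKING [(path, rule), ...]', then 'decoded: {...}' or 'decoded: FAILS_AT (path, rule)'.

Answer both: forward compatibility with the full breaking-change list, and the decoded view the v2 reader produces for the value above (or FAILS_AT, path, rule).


each type pair in Invoice: writer, then reader
forward analysis of Invoice with v1 as reader and v2 as writer:
  codes: no writer-side match
  latitude: paired with writer latitude (float64 -> float64; writer required)
  age: paired with writer age (int32 -> int32; writer optional)
  score: paired with writer score (float32 -> float32; writer required)
  zip: paired with writer zip (int64 -> int64; writer required)
  writer codes: unknown to reader
  writer blob: unknown to reader
  writer checksum: unknown to reader
  => forward verdict for Invoice: COMPATIBLE, no violations
migrating the Invoice value to v2:
  codes := null (missing; optional => null)
  latitude := 3.75
  age := null (missing; optional => null)
  score := -2.5
  blob := null (missing; optional => null)
  zip := 3
  checksum := null (missing; optional => null)
  writer codes: no reader field; dropped
  => decoded: {"codes": null, "latitude": 3.75, "age": null, "score": -2.5, "blob": null, "zip": 3, "checksum": null}

forward: COMPATIBLE []; decoded: {"codes": null, "latitude": 3.75, "age": null, "score": -2.5, "blob": null, "zip": 3, "checksum": null}
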